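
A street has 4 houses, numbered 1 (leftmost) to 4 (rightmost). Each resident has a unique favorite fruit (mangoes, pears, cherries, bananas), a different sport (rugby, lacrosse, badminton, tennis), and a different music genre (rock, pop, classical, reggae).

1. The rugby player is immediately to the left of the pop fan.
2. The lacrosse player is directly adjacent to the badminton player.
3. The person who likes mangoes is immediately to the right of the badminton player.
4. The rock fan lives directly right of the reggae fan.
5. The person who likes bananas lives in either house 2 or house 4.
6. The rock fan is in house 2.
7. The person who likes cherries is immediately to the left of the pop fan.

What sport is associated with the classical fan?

Clue 6: the rock fan is in house 2.
Clue 4 places the reggae fan in house 1.
That leaves pears as the favorite fruit for house 1.
The person who likes bananas is narrowed to house 2 or 4; consider each.
Placing it in house 2 leads to a contradiction, so it's in house 4.
House 4's sport must be tennis (nothing else left).
The person who likes cherries is narrowed to house 2 or 3; consider each.
Placing it in house 2 leads to a contradiction, so it's in house 3.
By clue 7, the pop fan is in house 4.
The only favorite fruit still possible for house 2 is mangoes.
That leaves classical as the music genre for house 3.
By clue 1, the rugby player is in house 3.
From clue 3, the badminton player must be in house 1.
So house 2 gets lacrosse for sport.
So: house 1 = pears/badminton/reggae, house 2 = mangoes/lacrosse/rock, house 3 = cherries/rugby/classical, house 4 = bananas/tennis/pop.

rugby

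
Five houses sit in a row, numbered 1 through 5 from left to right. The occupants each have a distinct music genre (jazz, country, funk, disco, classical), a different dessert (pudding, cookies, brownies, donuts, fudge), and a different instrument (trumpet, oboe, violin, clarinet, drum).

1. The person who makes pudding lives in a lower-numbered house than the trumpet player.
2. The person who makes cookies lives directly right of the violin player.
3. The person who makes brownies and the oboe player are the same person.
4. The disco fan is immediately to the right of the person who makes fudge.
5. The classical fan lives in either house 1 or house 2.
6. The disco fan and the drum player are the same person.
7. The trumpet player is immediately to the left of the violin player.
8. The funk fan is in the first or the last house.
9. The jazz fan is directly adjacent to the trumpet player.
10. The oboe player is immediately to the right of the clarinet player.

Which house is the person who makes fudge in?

That leaves clarinet as the instrument for house 1.
By clue 10, the oboe player is in house 2.
That leaves drum as the instrument for house 5.
From clue 3, the person who makes brownies must be in house 2.
The disco fan is in house 5 (clue 6).
The violin player is in house 4 (clue 7).
House 3's music genre must be country (nothing else left).
So house 4 gets jazz for music genre.
House 3 instrument: only trumpet fits.
By clue 2, the person who makes cookies is in house 5.
From clue 4, the person who makes fudge must be in house 4.
The only music genre still possible for house 1 is funk.
House 2 music genre: only classical fits.
The only dessert still possible for house 1 is pudding.
So house 3 gets donuts for dessert.
So: house 1 = funk/pudding/clarinet, house 2 = classical/brownies/oboe, house 3 = country/donuts/trumpet, house 4 = jazz/fudge/violin, house 5 = disco/cookies/drum.

4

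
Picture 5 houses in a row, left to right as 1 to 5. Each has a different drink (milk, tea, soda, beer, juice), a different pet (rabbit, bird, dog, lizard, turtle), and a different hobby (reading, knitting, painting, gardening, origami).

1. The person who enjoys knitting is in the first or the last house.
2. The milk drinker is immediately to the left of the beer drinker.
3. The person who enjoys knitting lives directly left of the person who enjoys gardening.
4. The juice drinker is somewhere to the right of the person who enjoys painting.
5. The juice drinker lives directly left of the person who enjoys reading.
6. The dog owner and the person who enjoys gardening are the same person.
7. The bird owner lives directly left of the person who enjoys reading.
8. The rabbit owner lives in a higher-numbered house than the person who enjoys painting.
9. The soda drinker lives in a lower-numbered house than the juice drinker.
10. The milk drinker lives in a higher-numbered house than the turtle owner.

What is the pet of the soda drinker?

From clue 3, the person who enjoys knitting must be in house 1.
By clue 3, the person who enjoys gardening is in house 2.
Clue 6: the dog owner is in house 2.
From clue 4, the juice drinker must be in house 4.
The person who enjoys painting is in house 3 (clue 4).
From clue 5, the person who enjoys reading must be in house 5.
By clue 7, the bird owner is in house 4.
The only hobby still possible for house 4 is origami.
Clue 2 places the milk drinker in house 2.
By clue 2, the beer drinker is in house 3.
From clue 10, the turtle owner must be in house 1.
The only drink still possible for house 5 is tea.
House 3's pet must be lizard (nothing else left).
So house 5 gets rabbit for pet.
The only drink still possible for house 1 is soda.
So: house 1 = soda/turtle/knitting, house 2 = milk/dog/gardening, house 3 = beer/lizard/painting, house 4 = juice/bird/origami, house 5 = tea/rabbit/reading.

turtle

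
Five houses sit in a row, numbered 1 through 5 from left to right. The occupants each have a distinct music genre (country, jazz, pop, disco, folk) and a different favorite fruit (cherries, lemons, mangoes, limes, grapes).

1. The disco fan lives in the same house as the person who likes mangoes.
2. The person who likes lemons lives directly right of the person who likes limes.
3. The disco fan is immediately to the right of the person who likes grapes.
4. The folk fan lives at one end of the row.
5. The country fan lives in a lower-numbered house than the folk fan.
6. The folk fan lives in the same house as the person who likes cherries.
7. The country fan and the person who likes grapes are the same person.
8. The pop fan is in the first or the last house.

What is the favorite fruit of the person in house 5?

cherries

Clue 5: the folk fan is in house 5.
From clue 6, the person who likes cherries must be in house 5.
House 1's music genre must be pop (nothing else left).
House 1's favorite fruit must be limes (nothing else left).
From clue 2, the person who likes lemons must be in house 2.
The only favorite fruit still possible for house 3 is grapes.
House 4 favorite fruit: only mangoes fits.
Clue 1: the disco fan is in house 4.
The country fan is in house 3 (clue 7).
That leaves jazz as the music genre for house 2.
So: house 1 = pop/limes, house 2 = jazz/lemons, house 3 = country/grapes, house 4 = disco/mangoes, house 5 = folk/cherries.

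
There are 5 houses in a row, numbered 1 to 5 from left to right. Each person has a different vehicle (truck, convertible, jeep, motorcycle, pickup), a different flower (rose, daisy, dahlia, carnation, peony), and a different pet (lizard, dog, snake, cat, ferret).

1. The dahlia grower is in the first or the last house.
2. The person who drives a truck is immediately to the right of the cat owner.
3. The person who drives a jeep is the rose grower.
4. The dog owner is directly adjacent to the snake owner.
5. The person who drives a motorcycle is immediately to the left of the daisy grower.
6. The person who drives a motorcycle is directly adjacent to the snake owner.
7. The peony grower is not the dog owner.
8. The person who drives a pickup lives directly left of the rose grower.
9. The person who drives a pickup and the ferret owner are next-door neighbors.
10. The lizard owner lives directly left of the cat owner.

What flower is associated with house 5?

rose

The dahlia grower is narrowed to house 1 or 5; consider each.
Placing it in house 5 leads to a contradiction, so it's in house 1.
The person who drives a truck is narrowed to house 3 or 4 or 5; consider each.
Placing it in house 4 and house 5 leads to a contradiction, so it's in house 3.
From clue 2, the cat owner must be in house 2.
Clue 10 places the lizard owner in house 1.
Clue 9 places the person who drives a pickup in house 4.
The only vehicle still possible for house 1 is convertible.
House 5 vehicle: only jeep fits.
That leaves dog as the pet for house 4.
The rose grower is in house 5 (clue 3).
Clue 5: the daisy grower is in house 3.
The snake owner is in house 3 (clue 6).
House 2 vehicle: only motorcycle fits.
House 2 flower: only peony fits.
That leaves carnation as the flower for house 4.
The only pet still possible for house 5 is ferret.
So: house 1 = convertible/dahlia/lizard, house 2 = motorcycle/peony/cat, house 3 = truck/daisy/snake, house 4 = pickup/carnation/dog, house 5 = jeep/rose/ferret.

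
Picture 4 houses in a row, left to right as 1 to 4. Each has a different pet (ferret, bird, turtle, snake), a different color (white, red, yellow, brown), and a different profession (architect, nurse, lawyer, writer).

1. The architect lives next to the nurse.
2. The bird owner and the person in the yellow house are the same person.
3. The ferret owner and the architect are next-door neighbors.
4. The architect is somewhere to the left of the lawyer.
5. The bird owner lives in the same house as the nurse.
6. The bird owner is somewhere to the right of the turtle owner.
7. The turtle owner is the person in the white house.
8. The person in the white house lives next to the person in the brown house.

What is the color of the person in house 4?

red

The bird owner is narrowed to house 2 or 3 or 4; consider each.
Placing it in house 2 and house 4 leads to a contradiction, so it's in house 3.
Clue 2: the person in the yellow house is in house 3.
The nurse is in house 3 (clue 5).
That leaves red as the color for house 4.
By clue 1, the architect is in house 2.
Clue 3: the ferret owner is in house 1.
Clue 4 places the lawyer in house 4.
So house 2 gets turtle for pet.
House 4's pet must be snake (nothing else left).
So house 1 gets writer for profession.
The person in the white house is in house 2 (clue 7).
Clue 8 places the person in the brown house in house 1.
So: house 1 = ferret/brown/writer, house 2 = turtle/white/architect, house 3 = bird/yellow/nurse, house 4 = snake/red/lawyer.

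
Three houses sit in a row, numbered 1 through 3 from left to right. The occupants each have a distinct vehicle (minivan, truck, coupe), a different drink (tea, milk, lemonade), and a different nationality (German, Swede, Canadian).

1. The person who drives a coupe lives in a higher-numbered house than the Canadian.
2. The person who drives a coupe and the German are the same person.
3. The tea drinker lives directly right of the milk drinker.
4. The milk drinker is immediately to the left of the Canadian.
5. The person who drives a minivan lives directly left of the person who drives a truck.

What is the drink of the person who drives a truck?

From clue 4, the milk drinker must be in house 1.
Clue 4 places the Canadian in house 2.
The only vehicle still possible for house 1 is minivan.
That leaves Swede as the nationality for house 1.
House 3 nationality: only German fits.
From clue 1, the person who drives a coupe must be in house 3.
The tea drinker is in house 2 (clue 3).
From clue 5, the person who drives a truck must be in house 2.
House 3's drink must be lemonade (nothing else left).
So: house 1 = minivan/milk/Swede, house 2 = truck/tea/Canadian, house 3 = coupe/lemonade/German.

tea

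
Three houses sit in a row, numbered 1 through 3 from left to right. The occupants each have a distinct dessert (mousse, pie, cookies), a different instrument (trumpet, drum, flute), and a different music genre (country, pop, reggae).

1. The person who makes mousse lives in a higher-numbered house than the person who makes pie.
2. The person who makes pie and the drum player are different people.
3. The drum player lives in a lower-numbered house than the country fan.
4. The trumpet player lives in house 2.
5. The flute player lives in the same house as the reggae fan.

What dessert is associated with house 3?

The trumpet player is in house 2 (clue 4).
The only instrument still possible for house 1 is drum.
So house 3 gets flute for instrument.
By clue 2, the person who makes pie is in house 2.
The reggae fan is in house 3 (clue 5).
So house 1 gets cookies for dessert.
House 3's dessert must be mousse (nothing else left).
So house 1 gets pop for music genre.
House 2 music genre: only country fits.
So: house 1 = cookies/drum/pop, house 2 = pie/trumpet/country, house 3 = mousse/flute/reggae.

mousse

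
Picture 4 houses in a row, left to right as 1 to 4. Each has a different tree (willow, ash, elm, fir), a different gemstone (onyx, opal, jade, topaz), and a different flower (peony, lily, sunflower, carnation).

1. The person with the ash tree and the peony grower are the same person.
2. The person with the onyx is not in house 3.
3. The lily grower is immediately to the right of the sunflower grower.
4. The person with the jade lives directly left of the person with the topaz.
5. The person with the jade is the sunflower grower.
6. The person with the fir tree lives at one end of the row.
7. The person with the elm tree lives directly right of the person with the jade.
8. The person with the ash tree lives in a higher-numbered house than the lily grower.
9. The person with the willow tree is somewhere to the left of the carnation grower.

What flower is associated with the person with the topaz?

lily

So house 1 gets sunflower for flower.
The lily grower is in house 2 (clue 3).
By clue 5, the person with the jade is in house 1.
From clue 7, the person with the elm tree must be in house 2.
From clue 4, the person with the topaz must be in house 2.
That leaves opal as the gemstone for house 3.
House 4's gemstone must be onyx (nothing else left).
The person with the ash tree is narrowed to house 3 or 4; consider each.
Placing it in house 4 leads to a contradiction, so it's in house 3.
Clue 1 places the peony grower in house 3.
House 4's tree must be fir (nothing else left).
The only flower still possible for house 4 is carnation.
So house 1 gets willow for tree.
So: house 1 = willow/jade/sunflower, house 2 = elm/topaz/lily, house 3 = ash/opal/peony, house 4 = fir/onyx/carnation.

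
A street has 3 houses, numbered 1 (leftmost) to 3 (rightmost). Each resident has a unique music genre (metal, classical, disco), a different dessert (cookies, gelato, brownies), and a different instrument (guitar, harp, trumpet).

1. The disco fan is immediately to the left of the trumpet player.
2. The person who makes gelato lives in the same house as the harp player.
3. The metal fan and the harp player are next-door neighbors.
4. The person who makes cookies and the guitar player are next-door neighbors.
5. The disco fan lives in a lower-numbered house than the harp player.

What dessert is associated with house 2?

So house 1 gets guitar for instrument.
The person who makes cookies is in house 2 (clue 4).
That leaves brownies as the dessert for house 1.
House 3's dessert must be gelato (nothing else left).
Clue 2 places the harp player in house 3.
From clue 3, the metal fan must be in house 2.
House 1's music genre must be disco (nothing else left).
The only music genre still possible for house 3 is classical.
So house 2 gets trumpet for instrument.
So: house 1 = disco/brownies/guitar, house 2 = metal/cookies/trumpet, house 3 = classical/gelato/harp.

cookies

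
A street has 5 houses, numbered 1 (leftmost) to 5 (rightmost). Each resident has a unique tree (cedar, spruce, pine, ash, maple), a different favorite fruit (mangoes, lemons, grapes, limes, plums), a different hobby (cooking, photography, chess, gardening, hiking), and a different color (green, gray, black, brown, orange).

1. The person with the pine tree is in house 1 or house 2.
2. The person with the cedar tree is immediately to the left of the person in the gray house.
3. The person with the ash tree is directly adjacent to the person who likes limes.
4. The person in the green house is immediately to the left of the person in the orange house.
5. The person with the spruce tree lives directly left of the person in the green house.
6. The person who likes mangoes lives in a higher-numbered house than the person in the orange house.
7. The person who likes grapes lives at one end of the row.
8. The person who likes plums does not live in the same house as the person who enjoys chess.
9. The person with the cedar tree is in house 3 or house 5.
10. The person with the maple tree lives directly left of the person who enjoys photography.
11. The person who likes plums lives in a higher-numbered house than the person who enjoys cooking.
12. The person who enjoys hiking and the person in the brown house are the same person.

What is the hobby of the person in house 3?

gardening

Clue 9 places the person with the cedar tree in house 3.
The only tree still possible for house 5 is ash.
By clue 2, the person in the gray house is in house 4.
The person who likes limes is in house 4 (clue 3).
House 4 tree: only maple fits.
The only color still possible for house 3 is orange.
Clue 5 places the person with the spruce tree in house 1.
By clue 10, the person who enjoys photography is in house 5.
So house 2 gets pine for tree.
So house 1 gets grapes for favorite fruit.
So house 5 gets mangoes for favorite fruit.
The only color still possible for house 2 is green.
The person who enjoys hiking is in house 1 (clue 12).
From clue 12, the person in the brown house must be in house 1.
That leaves black as the color for house 5.
Clue 11: the person who likes plums is in house 3.
House 2's favorite fruit must be lemons (nothing else left).
House 2's hobby must be cooking (nothing else left).
The person who enjoys chess is in house 4 (clue 8).
House 3 hobby: only gardening fits.
So: house 1 = spruce/grapes/hiking/brown, house 2 = pine/lemons/cooking/green, house 3 = cedar/plums/gardening/orange, house 4 = maple/limes/chess/gray, house 5 = ash/mangoes/photography/black.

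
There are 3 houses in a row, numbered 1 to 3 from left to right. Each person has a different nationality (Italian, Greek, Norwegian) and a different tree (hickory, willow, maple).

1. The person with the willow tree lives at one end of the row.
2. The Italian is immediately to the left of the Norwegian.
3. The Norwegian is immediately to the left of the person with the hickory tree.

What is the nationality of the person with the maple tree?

By clue 3, the Norwegian is in house 2.
By clue 3, the person with the hickory tree is in house 3.
The only nationality still possible for house 3 is Greek.
House 1's tree must be willow (nothing else left).
House 2's tree must be maple (nothing else left).
That leaves Italian as the nationality for house 1.
So: house 1 = Italian/willow, house 2 = Norwegian/maple, house 3 = Greek/hickory.

Norwegian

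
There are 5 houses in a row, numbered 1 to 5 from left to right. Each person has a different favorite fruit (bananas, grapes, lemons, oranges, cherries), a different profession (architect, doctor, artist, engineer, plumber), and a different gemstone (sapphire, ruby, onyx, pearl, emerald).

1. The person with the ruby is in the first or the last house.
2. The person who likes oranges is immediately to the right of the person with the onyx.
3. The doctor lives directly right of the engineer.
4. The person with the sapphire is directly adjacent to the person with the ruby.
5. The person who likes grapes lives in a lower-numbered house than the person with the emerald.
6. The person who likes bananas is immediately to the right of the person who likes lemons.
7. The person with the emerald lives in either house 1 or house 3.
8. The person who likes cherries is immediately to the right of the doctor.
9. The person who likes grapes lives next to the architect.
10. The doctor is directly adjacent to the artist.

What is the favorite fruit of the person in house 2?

From clue 7, the person with the emerald must be in house 3.
The person who likes grapes is narrowed to house 1 or 2; consider each.
Placing it in house 2 leads to a contradiction, so it's in house 1.
From clue 9, the architect must be in house 2.
From clue 3, the doctor must be in house 4.
Clue 3 places the engineer in house 3.
Clue 8 places the person who likes cherries in house 5.
The only profession still possible for house 1 is plumber.
House 5 profession: only artist fits.
House 4 favorite fruit: only bananas fits.
Clue 6 places the person who likes lemons in house 3.
House 2's favorite fruit must be oranges (nothing else left).
The person with the onyx is in house 1 (clue 2).
Clue 4: the person with the sapphire is in house 4.
House 2 gemstone: only pearl fits.
The only gemstone still possible for house 5 is ruby.
So: house 1 = grapes/plumber/onyx, house 2 = oranges/architect/pearl, house 3 = lemons/engineer/emerald, house 4 = bananas/doctor/sapphire, house 5 = cherries/artist/ruby.

oranges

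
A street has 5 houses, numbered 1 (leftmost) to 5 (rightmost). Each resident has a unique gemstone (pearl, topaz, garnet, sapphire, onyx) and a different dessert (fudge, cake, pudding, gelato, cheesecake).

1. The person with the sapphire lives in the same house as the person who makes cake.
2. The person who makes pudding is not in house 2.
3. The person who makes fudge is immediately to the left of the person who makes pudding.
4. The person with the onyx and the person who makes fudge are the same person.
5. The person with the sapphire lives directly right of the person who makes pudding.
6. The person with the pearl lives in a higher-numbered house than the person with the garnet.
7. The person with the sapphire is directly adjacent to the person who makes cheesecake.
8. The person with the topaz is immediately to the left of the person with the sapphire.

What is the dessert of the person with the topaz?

pudding

That leaves garnet as the gemstone for house 1.
House 1 dessert: only gelato fits.
That leaves fudge as the dessert for house 2.
Clue 3: the person who makes pudding is in house 3.
Clue 4: the person with the onyx is in house 2.
Clue 5: the person with the sapphire is in house 4.
From clue 8, the person with the topaz must be in house 3.
House 5's gemstone must be pearl (nothing else left).
House 4 dessert: only cake fits.
House 5 dessert: only cheesecake fits.
So: house 1 = garnet/gelato, house 2 = onyx/fudge, house 3 = topaz/pudding, house 4 = sapphire/cake, house 5 = pearl/cheesecake.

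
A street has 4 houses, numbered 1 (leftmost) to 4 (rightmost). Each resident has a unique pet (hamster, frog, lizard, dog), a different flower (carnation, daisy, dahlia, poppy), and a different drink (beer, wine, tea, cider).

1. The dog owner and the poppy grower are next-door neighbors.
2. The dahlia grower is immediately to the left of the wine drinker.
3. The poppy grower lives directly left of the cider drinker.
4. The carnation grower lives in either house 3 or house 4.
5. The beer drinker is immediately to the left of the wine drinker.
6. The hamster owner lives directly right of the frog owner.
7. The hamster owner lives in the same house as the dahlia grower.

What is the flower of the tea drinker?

That leaves tea as the drink for house 1.
The frog owner is narrowed to house 1 or 2; consider each.
Placing it in house 2 leads to a contradiction, so it's in house 1.
Clue 6: the hamster owner is in house 2.
By clue 7, the dahlia grower is in house 2.
Clue 1 places the dog owner in house 4.
By clue 1, the poppy grower is in house 3.
By clue 2, the wine drinker is in house 3.
From clue 3, the cider drinker must be in house 4.
From clue 5, the beer drinker must be in house 2.
So house 3 gets lizard for pet.
That leaves daisy as the flower for house 1.
That leaves carnation as the flower for house 4.
So: house 1 = frog/daisy/tea, house 2 = hamster/dahlia/beer, house 3 = lizard/poppy/wine, house 4 = dog/carnation/cider.

daisy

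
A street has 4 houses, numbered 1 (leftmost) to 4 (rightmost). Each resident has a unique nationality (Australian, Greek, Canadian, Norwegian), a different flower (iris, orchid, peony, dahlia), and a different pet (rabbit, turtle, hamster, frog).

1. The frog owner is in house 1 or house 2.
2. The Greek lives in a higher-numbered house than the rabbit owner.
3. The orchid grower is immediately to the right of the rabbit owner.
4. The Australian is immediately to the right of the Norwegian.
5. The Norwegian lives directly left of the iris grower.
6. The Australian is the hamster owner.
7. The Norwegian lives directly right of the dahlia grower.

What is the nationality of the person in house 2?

House 1's nationality must be Canadian (nothing else left).
The Australian is narrowed to house 3 or 4; consider each.
Placing it in house 4 leads to a contradiction, so it's in house 3.
By clue 4, the Norwegian is in house 2.
Clue 5 places the iris grower in house 3.
Clue 6 places the hamster owner in house 3.
Clue 7 places the dahlia grower in house 1.
The only nationality still possible for house 4 is Greek.
The only pet still possible for house 4 is turtle.
Clue 3 places the orchid grower in house 2.
From clue 3, the rabbit owner must be in house 1.
So house 4 gets peony for flower.
So house 2 gets frog for pet.
So: house 1 = Canadian/dahlia/rabbit, house 2 = Norwegian/orchid/frog, house 3 = Australian/iris/hamster, house 4 = Greek/peony/turtle.

Norwegian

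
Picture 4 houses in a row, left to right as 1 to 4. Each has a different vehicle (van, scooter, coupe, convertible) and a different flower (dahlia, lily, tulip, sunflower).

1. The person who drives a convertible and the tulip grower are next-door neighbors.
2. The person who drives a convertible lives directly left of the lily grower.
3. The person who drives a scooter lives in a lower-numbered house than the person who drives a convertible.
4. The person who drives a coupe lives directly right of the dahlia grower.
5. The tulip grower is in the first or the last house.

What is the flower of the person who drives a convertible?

The person who drives a convertible is narrowed to house 2 or 3; consider each.
Placing it in house 3 leads to a contradiction, so it's in house 2.
By clue 1, the tulip grower is in house 1.
Clue 2: the lily grower is in house 3.
By clue 3, the person who drives a scooter is in house 1.
That leaves sunflower as the flower for house 4.
The person who drives a coupe is in house 3 (clue 4).
House 4's vehicle must be van (nothing else left).
House 2 flower: only dahlia fits.
So: house 1 = scooter/tulip, house 2 = convertible/dahlia, house 3 = coupe/lily, house 4 = van/sunflower.

dahlia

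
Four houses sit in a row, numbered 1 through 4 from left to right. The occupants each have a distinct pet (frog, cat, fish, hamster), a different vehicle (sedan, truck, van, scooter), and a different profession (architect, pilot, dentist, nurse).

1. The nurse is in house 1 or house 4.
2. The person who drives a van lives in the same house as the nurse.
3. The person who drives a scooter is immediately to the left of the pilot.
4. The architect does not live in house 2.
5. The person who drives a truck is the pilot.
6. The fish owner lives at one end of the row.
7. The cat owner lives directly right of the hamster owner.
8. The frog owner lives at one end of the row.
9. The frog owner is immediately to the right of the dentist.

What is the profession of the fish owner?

architect

By clue 9, the frog owner is in house 4.
By clue 9, the dentist is in house 3.
House 1 pet: only fish fits.
House 2 profession: only pilot fits.
The person who drives a scooter is in house 1 (clue 3).
By clue 5, the person who drives a truck is in house 2.
The cat owner is in house 3 (clue 7).
The hamster owner is in house 2 (clue 7).
House 3 vehicle: only sedan fits.
So house 4 gets van for vehicle.
Clue 2 places the nurse in house 4.
House 1 profession: only architect fits.
So: house 1 = fish/scooter/architect, house 2 = hamster/truck/pilot, house 3 = cat/sedan/dentist, house 4 = frog/van/nurse.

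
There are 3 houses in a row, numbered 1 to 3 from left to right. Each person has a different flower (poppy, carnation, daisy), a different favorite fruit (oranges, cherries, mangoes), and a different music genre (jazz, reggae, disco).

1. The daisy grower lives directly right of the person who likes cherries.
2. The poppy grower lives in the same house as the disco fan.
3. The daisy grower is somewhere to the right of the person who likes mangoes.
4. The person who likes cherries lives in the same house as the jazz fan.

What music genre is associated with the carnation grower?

House 3 favorite fruit: only oranges fits.
The daisy grower is narrowed to house 2 or 3; consider each.
Placing it in house 2 leads to a contradiction, so it's in house 3.
Clue 1: the person who likes cherries is in house 2.
The jazz fan is in house 2 (clue 4).
House 1 favorite fruit: only mangoes fits.
The poppy grower is in house 1 (clue 2).
From clue 2, the disco fan must be in house 1.
The only flower still possible for house 2 is carnation.
House 3 music genre: only reggae fits.
So: house 1 = poppy/mangoes/disco, house 2 = carnation/cherries/jazz, house 3 = daisy/oranges/reggae.

jazz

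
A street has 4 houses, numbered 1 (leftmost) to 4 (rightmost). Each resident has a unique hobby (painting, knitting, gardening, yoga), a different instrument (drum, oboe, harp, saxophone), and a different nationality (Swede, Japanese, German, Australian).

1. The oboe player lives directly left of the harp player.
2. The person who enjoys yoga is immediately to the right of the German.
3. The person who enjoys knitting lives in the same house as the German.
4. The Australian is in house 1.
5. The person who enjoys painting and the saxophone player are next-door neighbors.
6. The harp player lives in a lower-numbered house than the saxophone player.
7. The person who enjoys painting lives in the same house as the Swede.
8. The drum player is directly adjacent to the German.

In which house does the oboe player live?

1

The Australian is in house 1 (clue 4).
House 1 hobby: only gardening fits.
The person who enjoys knitting is narrowed to house 2 or 3; consider each.
Placing it in house 2 leads to a contradiction, so it's in house 3.
Clue 3 places the German in house 3.
That leaves painting as the hobby for house 2.
House 4's hobby must be yoga (nothing else left).
The only instrument still possible for house 1 is oboe.
Clue 1 places the harp player in house 2.
By clue 5, the saxophone player is in house 3.
Clue 7: the Swede is in house 2.
That leaves drum as the instrument for house 4.
House 4 nationality: only Japanese fits.
So: house 1 = gardening/oboe/Australian, house 2 = painting/harp/Swede, house 3 = knitting/saxophone/German, house 4 = yoga/drum/Japanese.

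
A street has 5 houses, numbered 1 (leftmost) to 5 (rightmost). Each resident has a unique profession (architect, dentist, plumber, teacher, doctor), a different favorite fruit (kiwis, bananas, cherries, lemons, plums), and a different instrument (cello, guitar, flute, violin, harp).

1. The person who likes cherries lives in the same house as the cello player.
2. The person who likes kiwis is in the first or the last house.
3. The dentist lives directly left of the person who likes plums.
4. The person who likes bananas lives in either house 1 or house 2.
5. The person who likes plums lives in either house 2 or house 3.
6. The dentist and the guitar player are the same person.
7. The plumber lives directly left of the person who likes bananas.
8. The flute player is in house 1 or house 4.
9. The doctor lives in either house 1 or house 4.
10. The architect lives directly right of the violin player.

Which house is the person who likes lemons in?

By clue 7, the plumber is in house 1.
From clue 7, the person who likes bananas must be in house 2.
That leaves doctor as the profession for house 4.
The only favorite fruit still possible for house 3 is plums.
Clue 3: the dentist is in house 2.
From clue 6, the guitar player must be in house 2.
The only instrument still possible for house 3 is harp.
House 5 instrument: only cello fits.
The person who likes cherries is in house 5 (clue 1).
The architect is in house 5 (clue 10).
By clue 10, the violin player is in house 4.
So house 3 gets teacher for profession.
House 4 favorite fruit: only lemons fits.
The only instrument still possible for house 1 is flute.
So house 1 gets kiwis for favorite fruit.
So: house 1 = plumber/kiwis/flute, house 2 = dentist/bananas/guitar, house 3 = teacher/plums/harp, house 4 = doctor/lemons/violin, house 5 = architect/cherries/cello.

4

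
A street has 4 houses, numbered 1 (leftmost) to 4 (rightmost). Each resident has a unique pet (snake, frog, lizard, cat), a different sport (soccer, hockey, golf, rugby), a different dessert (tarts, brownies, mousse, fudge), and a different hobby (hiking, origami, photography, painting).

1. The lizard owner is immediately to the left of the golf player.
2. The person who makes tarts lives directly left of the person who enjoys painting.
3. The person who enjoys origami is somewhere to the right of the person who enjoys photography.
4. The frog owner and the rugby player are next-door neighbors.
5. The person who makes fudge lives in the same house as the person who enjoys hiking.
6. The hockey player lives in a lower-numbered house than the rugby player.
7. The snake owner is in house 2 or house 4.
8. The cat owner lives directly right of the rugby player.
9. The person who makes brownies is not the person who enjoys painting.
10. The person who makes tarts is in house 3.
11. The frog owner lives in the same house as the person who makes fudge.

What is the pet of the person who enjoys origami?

By clue 10, the person who makes tarts is in house 3.
Clue 2: the person who enjoys painting is in house 4.
So house 4 gets mousse for dessert.
House 3's hobby must be origami (nothing else left).
The cat owner is narrowed to house 3 or 4; consider each.
Placing it in house 4 leads to a contradiction, so it's in house 3.
By clue 8, the rugby player is in house 2.
House 4's pet must be snake (nothing else left).
The lizard owner is in house 2 (clue 1).
The golf player is in house 3 (clue 1).
Clue 4 places the frog owner in house 1.
Clue 11 places the person who makes fudge in house 1.
House 1's sport must be hockey (nothing else left).
The only sport still possible for house 4 is soccer.
That leaves brownies as the dessert for house 2.
By clue 5, the person who enjoys hiking is in house 1.
House 2's hobby must be photography (nothing else left).
So: house 1 = frog/hockey/fudge/hiking, house 2 = lizard/rugby/brownies/photography, house 3 = cat/golf/tarts/origami, house 4 = snake/soccer/mousse/painting.

cat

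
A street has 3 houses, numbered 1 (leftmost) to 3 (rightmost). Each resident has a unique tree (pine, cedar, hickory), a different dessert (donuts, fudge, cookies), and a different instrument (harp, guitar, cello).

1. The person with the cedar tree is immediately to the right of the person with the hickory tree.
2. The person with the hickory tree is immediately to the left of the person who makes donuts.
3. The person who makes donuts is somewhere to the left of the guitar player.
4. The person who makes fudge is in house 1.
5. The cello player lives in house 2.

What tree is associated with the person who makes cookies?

The person who makes donuts is in house 2 (clue 3).
From clue 3, the guitar player must be in house 3.
The person who makes fudge is in house 1 (clue 4).
By clue 5, the cello player is in house 2.
That leaves cookies as the dessert for house 3.
That leaves harp as the instrument for house 1.
The person with the hickory tree is in house 1 (clue 2).
The person with the cedar tree is in house 2 (clue 1).
House 3 tree: only pine fits.
So: house 1 = hickory/fudge/harp, house 2 = cedar/donuts/cello, house 3 = pine/cookies/guitar.

pine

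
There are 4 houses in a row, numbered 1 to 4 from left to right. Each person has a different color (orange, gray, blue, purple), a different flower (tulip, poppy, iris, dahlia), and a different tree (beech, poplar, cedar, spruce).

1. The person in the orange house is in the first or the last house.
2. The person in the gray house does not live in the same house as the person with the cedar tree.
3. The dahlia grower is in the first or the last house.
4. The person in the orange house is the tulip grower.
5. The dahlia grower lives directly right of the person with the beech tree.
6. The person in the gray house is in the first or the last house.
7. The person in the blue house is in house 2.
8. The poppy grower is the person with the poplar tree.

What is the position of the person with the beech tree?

3

Clue 5: the dahlia grower is in house 4.
The person with the beech tree is in house 3 (clue 5).
By clue 7, the person in the blue house is in house 2.
So house 3 gets purple for color.
From clue 4, the person in the orange house must be in house 1.
So house 4 gets gray for color.
So house 1 gets tulip for flower.
So house 2 gets poppy for flower.
House 3's flower must be iris (nothing else left).
Clue 8: the person with the poplar tree is in house 2.
That leaves cedar as the tree for house 1.
The only tree still possible for house 4 is spruce.
So: house 1 = orange/tulip/cedar, house 2 = blue/poppy/poplar, house 3 = purple/iris/beech, house 4 = gray/dahlia/spruce.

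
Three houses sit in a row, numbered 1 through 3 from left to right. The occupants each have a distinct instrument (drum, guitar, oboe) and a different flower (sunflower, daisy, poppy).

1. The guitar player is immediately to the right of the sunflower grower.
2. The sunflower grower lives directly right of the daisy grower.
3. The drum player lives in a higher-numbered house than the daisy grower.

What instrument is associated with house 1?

oboe

Clue 2: the sunflower grower is in house 2.
Clue 2: the daisy grower is in house 1.
House 1 instrument: only oboe fits.
So house 3 gets poppy for flower.
Clue 1: the guitar player is in house 3.
House 2's instrument must be drum (nothing else left).
So: house 1 = oboe/daisy, house 2 = drum/sunflower, house 3 = guitar/poppy.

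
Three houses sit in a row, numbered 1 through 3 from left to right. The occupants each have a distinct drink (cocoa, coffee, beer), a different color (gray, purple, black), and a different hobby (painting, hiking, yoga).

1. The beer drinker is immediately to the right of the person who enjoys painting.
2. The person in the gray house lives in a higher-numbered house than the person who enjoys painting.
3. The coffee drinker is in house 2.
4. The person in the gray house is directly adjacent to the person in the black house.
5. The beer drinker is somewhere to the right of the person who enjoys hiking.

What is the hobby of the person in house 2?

Clue 3 places the coffee drinker in house 2.
House 1 drink: only cocoa fits.
House 3 drink: only beer fits.
So house 3 gets yoga for hobby.
Clue 1 places the person who enjoys painting in house 2.
Clue 2 places the person in the gray house in house 3.
Clue 4: the person in the black house is in house 2.
House 1 color: only purple fits.
House 1 hobby: only hiking fits.
So: house 1 = cocoa/purple/hiking, house 2 = coffee/black/painting, house 3 = beer/gray/yoga.

painting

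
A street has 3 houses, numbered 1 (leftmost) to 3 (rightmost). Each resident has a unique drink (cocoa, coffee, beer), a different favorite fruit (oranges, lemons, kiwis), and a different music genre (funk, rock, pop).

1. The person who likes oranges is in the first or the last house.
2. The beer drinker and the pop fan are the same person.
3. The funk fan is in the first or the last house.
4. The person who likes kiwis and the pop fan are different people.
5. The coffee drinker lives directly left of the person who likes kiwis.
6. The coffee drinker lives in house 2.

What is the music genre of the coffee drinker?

rock

Clue 6: the coffee drinker is in house 2.
By clue 5, the person who likes kiwis is in house 3.
The only favorite fruit still possible for house 2 is lemons.
The only music genre still possible for house 2 is rock.
From clue 4, the pop fan must be in house 1.
So house 1 gets oranges for favorite fruit.
So house 3 gets funk for music genre.
Clue 2: the beer drinker is in house 1.
House 3 drink: only cocoa fits.
So: house 1 = beer/oranges/pop, house 2 = coffee/lemons/rock, house 3 = cocoa/kiwis/funk.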